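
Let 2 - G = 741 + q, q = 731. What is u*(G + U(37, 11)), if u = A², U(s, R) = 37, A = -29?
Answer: -1205153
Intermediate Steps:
u = 841 (u = (-29)² = 841)
G = -1470 (G = 2 - (741 + 731) = 2 - 1*1472 = 2 - 1472 = -1470)
u*(G + U(37, 11)) = 841*(-1470 + 37) = 841*(-1433) = -1205153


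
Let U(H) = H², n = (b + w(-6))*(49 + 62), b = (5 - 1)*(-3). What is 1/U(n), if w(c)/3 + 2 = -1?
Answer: 1/5433561 ≈ 1.8404e-7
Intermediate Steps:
w(c) = -9 (w(c) = -6 + 3*(-1) = -6 - 3 = -9)
b = -12 (b = 4*(-3) = -12)
n = -2331 (n = (-12 - 9)*(49 + 62) = -21*111 = -2331)
1/U(n) = 1/((-2331)²) = 1/5433561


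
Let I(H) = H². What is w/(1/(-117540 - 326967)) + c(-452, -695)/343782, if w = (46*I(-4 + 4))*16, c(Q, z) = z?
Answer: -695/343782 ≈ -0.0020216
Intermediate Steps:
w = 0 (w = (46*(-4 + 4)²)*16 = (46*0²)*16 = (46*0)*16 = 0*16 = 0)
w/(1/(-117540 - 326967)) + c(-452, -695)/343782 = 0/(1/(-117540 - 326967)) - 695/343782 = 0/(1/(-444507)) - 695*1/343782 = 0/(-1/444507) - 695/343782 = 0*(-444507) - 695/343782 = 0 - 695/343782 = -695/343782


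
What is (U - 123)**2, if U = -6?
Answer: 16641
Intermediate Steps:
(U - 123)**2 = (-6 - 123)**2 = (-129)**2 = 16641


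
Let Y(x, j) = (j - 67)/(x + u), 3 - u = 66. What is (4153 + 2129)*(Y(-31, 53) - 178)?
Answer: -52511238/47 ≈ -1.1173e+6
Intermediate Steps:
u = -63 (u = 3 - 1*66 = 3 - 66 = -63)
Y(x, j) = (-67 + j)/(-63 + x) (Y(x, j) = (j - 67)/(x - 63) = (-67 + j)/(-63 + x))
(4153 + 2129)*(Y(-31, 53) - 178) = (4153 + 2129)*((-67 + 53)/(-63 - 31) - 178) = 6282*(-14/(-94) - 178) = 6282*(-1/94*(-14) - 178) = 6282*(7/47 - 178) = 6282*(-8359/47) = -52511238/47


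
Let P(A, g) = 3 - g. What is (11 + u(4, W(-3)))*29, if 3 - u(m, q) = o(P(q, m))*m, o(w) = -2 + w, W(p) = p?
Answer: 754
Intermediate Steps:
u(m, q) = 3 - m*(1 - m) (u(m, q) = 3 - (-2 + (3 - m))*m = 3 - (1 - m)*m = 3 - m*(1 - m))
(11 + u(4, W(-3)))*29 = (11 + (3 + 4*(-1 + 4)))*29 = (11 + (3 + 4*3))*29 = (11 + (3 + 12))*29 = (11 + 15)*29 = 26*29 = 754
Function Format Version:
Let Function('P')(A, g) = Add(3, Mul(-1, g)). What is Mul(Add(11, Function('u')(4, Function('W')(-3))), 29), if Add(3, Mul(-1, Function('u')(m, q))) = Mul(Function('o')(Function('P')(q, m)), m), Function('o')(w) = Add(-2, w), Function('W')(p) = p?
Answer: 754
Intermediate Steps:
Function('u')(m, q) = Add(3, Mul(-1, m, Add(1, Mul(-1, m)))) (Function('u')(m, q) = Add(3, Mul(-1, Mul(Add(-2, Add(3, Mul(-1, m))), m))) = Add(3, Mul(-1, Mul(Add(1, Mul(-1, m)), m))) = Add(3, Mul(-1, Mul(m, Add(1, Mul(-1, m))))) = Add(3, Mul(-1, m, Add(1, Mul(-1, m)))))
Mul(Add(11, Function('u')(4, Function('W')(-3))), 29) = Mul(Add(11, Add(3, Mul(4, Add(-1, 4)))), 29) = Mul(Add(11, Add(3, Mul(4, 3))), 29) = Mul(Add(11, Add(3, 12)), 29) = Mul(Add(11, 15), 29) = Mul(26, 29) = 754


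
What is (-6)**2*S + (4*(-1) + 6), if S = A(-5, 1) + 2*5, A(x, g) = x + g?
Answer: 218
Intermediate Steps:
A(x, g) = g + x
S = 6 (S = (1 - 5) + 2*5 = -4 + 10 = 6)
(-6)**2*S + (4*(-1) + 6) = (-6)**2*6 + (4*(-1) + 6) = 36*6 + (-4 + 6) = 216 + 2 = 218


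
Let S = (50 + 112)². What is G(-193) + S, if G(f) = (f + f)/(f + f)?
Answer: 26245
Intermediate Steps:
G(f) = 1 (G(f) = (2*f)/((2*f)) = (2*f)*(1/(2*f)) = 1)
S = 26244 (S = 162² = 26244)
G(-193) + S = 1 + 26244 = 26245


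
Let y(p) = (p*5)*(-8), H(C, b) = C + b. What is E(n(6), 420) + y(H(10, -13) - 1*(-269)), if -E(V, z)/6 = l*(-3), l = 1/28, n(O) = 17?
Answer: -148951/14 ≈ -10639.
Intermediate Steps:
l = 1/28 ≈ 0.035714
E(V, z) = 9/14 (E(V, z) = -3*(-3)/14 = -6*(-3/28) = 9/14)
y(p) = -40*p (y(p) = (5*p)*(-8) = -40*p)
E(n(6), 420) + y(H(10, -13) - 1*(-269)) = 9/14 - 40*((10 - 13) - 1*(-269)) = 9/14 - 40*(-3 + 269) = 9/14 - 40*266 = 9/14 - 10640 = -148951/14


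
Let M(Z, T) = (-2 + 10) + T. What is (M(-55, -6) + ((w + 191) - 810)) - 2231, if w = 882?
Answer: -1966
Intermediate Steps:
M(Z, T) = 8 + T
(M(-55, -6) + ((w + 191) - 810)) - 2231 = ((8 - 6) + ((882 + 191) - 810)) - 2231 = (2 + (1073 - 810)) - 2231 = (2 + 263) - 2231 = 265 - 2231 = -1966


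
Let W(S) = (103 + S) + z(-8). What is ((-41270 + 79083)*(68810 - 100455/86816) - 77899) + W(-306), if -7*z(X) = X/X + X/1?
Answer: 225877059283149/86816 ≈ 2.6018e+9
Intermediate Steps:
z(X) = -⅐ - X/7 (z(X) = -(X/X + X/1)/7 = -(1 + X*1)/7 = -(1 + X)/7 = -⅐ - X/7)
W(S) = 104 + S (W(S) = (103 + S) + (-⅐ - ⅐*(-8)) = (103 + S) + (-⅐ + 8/7) = (103 + S) + 1 = 104 + S)
((-41270 + 79083)*(68810 - 100455/86816) - 77899) + W(-306) = ((-41270 + 79083)*(68810 - 100455/86816) - 77899) + (104 - 306) = (37813*(68810 - 100455*1/86816) - 77899) - 202 = (37813*(68810 - 100455/86816) - 77899) - 202 = (37813*(5973708505/86816) - 77899) - 202 = (225883839699565/86816 - 77899) - 202 = 225877076819981/86816 - 202 = 225877059283149/86816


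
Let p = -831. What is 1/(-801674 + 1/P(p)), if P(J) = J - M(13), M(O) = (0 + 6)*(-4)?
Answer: -807/646950919 ≈ -1.2474e-6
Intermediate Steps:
M(O) = -24 (M(O) = 6*(-4) = -24)
P(J) = 24 + J (P(J) = J - 1*(-24) = J + 24 = 24 + J)
1/(-801674 + 1/P(p)) = 1/(-801674 + 1/(24 - 831)) = 1/(-801674 + 1/(-807)) = 1/(-801674 - 1/807) = 1/(-646950919/807) = -807/646950919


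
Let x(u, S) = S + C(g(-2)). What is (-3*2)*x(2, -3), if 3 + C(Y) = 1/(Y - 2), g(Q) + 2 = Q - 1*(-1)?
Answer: 186/5 ≈ 37.200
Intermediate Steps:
g(Q) = -1 + Q (g(Q) = -2 + (Q - 1*(-1)) = -2 + (Q + 1) = -2 + (1 + Q) = -1 + Q)
C(Y) = -3 + 1/(-2 + Y) (C(Y) = -3 + 1/(Y - 2) = -3 + 1/(-2 + Y))
x(u, S) = -16/5 + S (x(u, S) = S + (7 - 3*(-1 - 2))/(-2 + (-1 - 2)) = S + (7 - 3*(-3))/(-2 - 3) = S + (7 + 9)/(-5) = S - 1/5*16 = S - 16/5 = -16/5 + S)
(-3*2)*x(2, -3) = (-3*2)*(-16/5 - 3) = -6*(-31/5) = 186/5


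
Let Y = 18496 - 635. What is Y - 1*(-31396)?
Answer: 49257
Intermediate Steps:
Y = 17861
Y - 1*(-31396) = 17861 - 1*(-31396) = 17861 + 31396 = 49257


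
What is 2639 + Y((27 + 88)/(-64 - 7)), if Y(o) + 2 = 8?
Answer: 2645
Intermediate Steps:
Y(o) = 6 (Y(o) = -2 + 8 = 6)
2639 + Y((27 + 88)/(-64 - 7)) = 2639 + 6 = 2645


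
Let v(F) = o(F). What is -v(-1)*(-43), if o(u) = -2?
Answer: -86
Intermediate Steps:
v(F) = -2
-v(-1)*(-43) = -1*(-2)*(-43) = 2*(-43) = -86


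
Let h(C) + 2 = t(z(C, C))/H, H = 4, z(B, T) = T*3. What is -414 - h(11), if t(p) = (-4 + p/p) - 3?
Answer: -821/2 ≈ -410.50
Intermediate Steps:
z(B, T) = 3*T
t(p) = -6 (t(p) = (-4 + 1) - 3 = -3 - 3 = -6)
h(C) = -7/2 (h(C) = -2 - 6/4 = -2 - 6*1/4 = -2 - 3/2 = -7/2)
-414 - h(11) = -414 - 1*(-7/2) = -414 + 7/2 = -821/2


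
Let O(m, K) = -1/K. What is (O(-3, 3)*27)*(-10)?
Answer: 90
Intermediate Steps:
(O(-3, 3)*27)*(-10) = (-1/3*27)*(-10) = (-1*⅓*27)*(-10) = -⅓*27*(-10) = -9*(-10) = 90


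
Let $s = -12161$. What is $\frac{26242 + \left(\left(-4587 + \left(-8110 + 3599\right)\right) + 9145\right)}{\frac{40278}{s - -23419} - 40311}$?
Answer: $- \frac{49326927}{75630160} \approx -0.65221$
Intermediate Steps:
$\frac{26242 + \left(\left(-4587 + \left(-8110 + 3599\right)\right) + 9145\right)}{\frac{40278}{s - -23419} - 40311} = \frac{26242 + \left(\left(-4587 + \left(-8110 + 3599\right)\right) + 9145\right)}{\frac{40278}{-12161 - -23419} - 40311} = \frac{26242 + \left(\left(-4587 - 4511\right) + 9145\right)}{\frac{40278}{-12161 + 23419} - 40311} = \frac{26242 + \left(-9098 + 9145\right)}{\frac{40278}{11258} - 40311} = \frac{26242 + 47}{40278 \cdot \frac{1}{11258} - 40311} = \frac{26289}{\frac{20139}{5629} - 40311} = \frac{26289}{- \frac{226890480}{5629}} = 26289 \left(- \frac{5629}{226890480}\right) = - \frac{49326927}{75630160}$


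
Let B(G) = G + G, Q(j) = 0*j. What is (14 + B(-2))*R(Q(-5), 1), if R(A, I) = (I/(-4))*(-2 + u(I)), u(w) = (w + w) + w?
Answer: -5/2 ≈ -2.5000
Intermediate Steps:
Q(j) = 0
u(w) = 3*w (u(w) = 2*w + w = 3*w)
B(G) = 2*G
R(A, I) = -I*(-2 + 3*I)/4 (R(A, I) = (I/(-4))*(-2 + 3*I) = (I*(-¼))*(-2 + 3*I) = (-I/4)*(-2 + 3*I) = -I*(-2 + 3*I)/4)
(14 + B(-2))*R(Q(-5), 1) = (14 + 2*(-2))*((¼)*1*(2 - 3*1)) = (14 - 4)*((¼)*1*(2 - 3)) = 10*((¼)*1*(-1)) = 10*(-¼) = -5/2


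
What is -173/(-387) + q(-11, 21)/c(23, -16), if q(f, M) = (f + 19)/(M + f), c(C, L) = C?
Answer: 21443/44505 ≈ 0.48181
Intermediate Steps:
q(f, M) = (19 + f)/(M + f)
-173/(-387) + q(-11, 21)/c(23, -16) = -173/(-387) + ((19 - 11)/(21 - 11))/23 = -173*(-1/387) + (8/10)*(1/23) = 173/387 + ((⅒)*8)*(1/23) = 173/387 + (⅘)*(1/23) = 173/387 + 4/115 = 21443/44505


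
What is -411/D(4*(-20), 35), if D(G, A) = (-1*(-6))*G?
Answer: 137/160 ≈ 0.85625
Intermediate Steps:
D(G, A) = 6*G
-411/D(4*(-20), 35) = -411/(6*(4*(-20))) = -411/(6*(-80)) = -411/(-480) = -411*(-1/480) = 137/160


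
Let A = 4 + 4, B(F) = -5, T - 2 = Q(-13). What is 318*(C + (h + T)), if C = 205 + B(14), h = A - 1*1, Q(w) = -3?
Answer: 65508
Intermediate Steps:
T = -1 (T = 2 - 3 = -1)
A = 8
h = 7 (h = 8 - 1*1 = 8 - 1 = 7)
C = 200 (C = 205 - 5 = 200)
318*(C + (h + T)) = 318*(200 + (7 - 1)) = 318*(200 + 6) = 318*206 = 65508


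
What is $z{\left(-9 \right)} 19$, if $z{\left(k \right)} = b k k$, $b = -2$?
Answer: $-3078$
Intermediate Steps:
$z{\left(k \right)} = - 2 k^{2}$ ($z{\left(k \right)} = - 2 k k = - 2 k^{2}$)
$z{\left(-9 \right)} 19 = - 2 \left(-9\right)^{2} \cdot 19 = \left(-2\right) 81 \cdot 19 = \left(-162\right) 19 = -3078$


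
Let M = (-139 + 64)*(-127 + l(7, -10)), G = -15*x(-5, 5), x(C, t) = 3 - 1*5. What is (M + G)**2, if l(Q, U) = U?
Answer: 106193025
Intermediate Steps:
x(C, t) = -2 (x(C, t) = 3 - 5 = -2)
G = 30 (G = -15*(-2) = 30)
M = 10275 (M = (-139 + 64)*(-127 - 10) = -75*(-137) = 10275)
(M + G)**2 = (10275 + 30)**2 = 10305**2 = 106193025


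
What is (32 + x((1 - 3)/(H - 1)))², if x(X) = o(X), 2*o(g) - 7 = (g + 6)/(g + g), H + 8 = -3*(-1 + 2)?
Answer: 32041/16 ≈ 2002.6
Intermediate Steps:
H = -11 (H = -8 - 3*(-1 + 2) = -8 - 3*1 = -8 - 3 = -11)
o(g) = 7/2 + (6 + g)/(4*g) (o(g) = 7/2 + ((g + 6)/(g + g))/2 = 7/2 + ((6 + g)/((2*g)))/2 = 7/2 + ((6 + g)*(1/(2*g)))/2 = 7/2 + ((6 + g)/(2*g))/2 = 7/2 + (6 + g)/(4*g))
x(X) = 3*(2 + 5*X)/(4*X)
(32 + x((1 - 3)/(H - 1)))² = (32 + 3*(2 + 5*((1 - 3)/(-11 - 1)))/(4*(((1 - 3)/(-11 - 1)))))² = (32 + 3*(2 + 5*(-2/(-12)))/(4*((-2/(-12)))))² = (32 + 3*(2 + 5*(-1/12*(-2)))/(4*((-1/12*(-2)))))² = (32 + 3*(2 + 5*(⅙))/(4*(⅙)))² = (32 + (¾)*6*(2 + ⅚))² = (32 + (¾)*6*(17/6))² = (32 + 51/4)² = (179/4)² = 32041/16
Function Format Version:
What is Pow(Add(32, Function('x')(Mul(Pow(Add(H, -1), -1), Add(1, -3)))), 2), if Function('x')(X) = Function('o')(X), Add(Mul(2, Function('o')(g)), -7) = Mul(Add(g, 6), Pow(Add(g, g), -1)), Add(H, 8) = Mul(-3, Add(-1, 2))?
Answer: Rational(32041, 16) ≈ 2002.6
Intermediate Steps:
H = -11 (H = Add(-8, Mul(-3, Add(-1, 2))) = Add(-8, Mul(-3, 1)) = Add(-8, -3) = -11)
Function('o')(g) = Add(Rational(7, 2), Mul(Rational(1, 4), Pow(g, -1), Add(6, g))) (Function('o')(g) = Add(Rational(7, 2), Mul(Rational(1, 2), Mul(Add(g, 6), Pow(Add(g, g), -1)))) = Add(Rational(7, 2), Mul(Rational(1, 2), Mul(Add(6, g), Pow(Mul(2, g), -1)))) = Add(Rational(7, 2), Mul(Rational(1, 2), Mul(Add(6, g), Mul(Rational(1, 2), Pow(g, -1))))) = Add(Rational(7, 2), Mul(Rational(1, 2), Mul(Rational(1, 2), Pow(g, -1), Add(6, g)))) = Add(Rational(7, 2), Mul(Rational(1, 4), Pow(g, -1), Add(6, g))))
Function('x')(X) = Mul(Rational(3, 4), Pow(X, -1), Add(2, Mul(5, X)))
Pow(Add(32, Function('x')(Mul(Pow(Add(H, -1), -1), Add(1, -3)))), 2) = Pow(Add(32, Mul(Rational(3, 4), Pow(Mul(Pow(Add(-11, -1), -1), Add(1, -3)), -1), Add(2, Mul(5, Mul(Pow(Add(-11, -1), -1), Add(1, -3)))))), 2) = Pow(Add(32, Mul(Rational(3, 4), Pow(Mul(Pow(-12, -1), -2), -1), Add(2, Mul(5, Mul(Pow(-12, -1), -2))))), 2) = Pow(Add(32, Mul(Rational(3, 4), Pow(Mul(Rational(-1, 12), -2), -1), Add(2, Mul(5, Mul(Rational(-1, 12), -2))))), 2) = Pow(Add(32, Mul(Rational(3, 4), Pow(Rational(1, 6), -1), Add(2, Mul(5, Rational(1, 6))))), 2) = Pow(Add(32, Mul(Rational(3, 4), 6, Add(2, Rational(5, 6)))), 2) = Pow(Add(32, Mul(Rational(3, 4), 6, Rational(17, 6))), 2) = Pow(Add(32, Rational(51, 4)), 2) = Pow(Rational(179, 4), 2) = Rational(32041, 16)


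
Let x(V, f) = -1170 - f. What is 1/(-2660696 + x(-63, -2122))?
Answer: -1/2659744 ≈ -3.7598e-7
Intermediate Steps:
1/(-2660696 + x(-63, -2122)) = 1/(-2660696 + (-1170 - 1*(-2122))) = 1/(-2660696 + (-1170 + 2122)) = 1/(-2660696 + 952) = 1/(-2659744) = -1/2659744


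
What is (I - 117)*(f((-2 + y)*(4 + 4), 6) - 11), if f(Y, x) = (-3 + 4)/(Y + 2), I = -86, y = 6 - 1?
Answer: 57855/26 ≈ 2225.2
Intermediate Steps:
y = 5
f(Y, x) = 1/(2 + Y)
(I - 117)*(f((-2 + y)*(4 + 4), 6) - 11) = (-86 - 117)*(1/(2 + (-2 + 5)*(4 + 4)) - 11) = -203*(1/(2 + 3*8) - 11) = -203*(1/(2 + 24) - 11) = -203*(1/26 - 11) = -203*(-285/26) = 57855/26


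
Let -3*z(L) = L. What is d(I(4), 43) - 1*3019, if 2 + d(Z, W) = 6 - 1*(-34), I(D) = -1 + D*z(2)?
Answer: -2981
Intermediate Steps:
z(L) = -L/3
I(D) = -1 - 2*D/3 (I(D) = -1 + D*(-⅓*2) = -1 + D*(-⅔) = -1 - 2*D/3)
d(Z, W) = 38 (d(Z, W) = -2 + (6 - 1*(-34)) = -2 + (6 + 34) = -2 + 40 = 38)
d(I(4), 43) - 1*3019 = 38 - 1*3019 = 38 - 3019 = -2981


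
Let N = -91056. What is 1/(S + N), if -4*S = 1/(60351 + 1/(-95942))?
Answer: -11580391282/1054464108621763 ≈ -1.0982e-5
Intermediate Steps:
S = -47971/11580391282 (S = -1/(4*(60351 + 1/(-95942))) = -1/(4*(60351 - 1/95942)) = -1/(4*5790195641/95942) = -1/4*95942/5790195641 = -47971/11580391282 ≈ -4.1424e-6)
1/(S + N) = 1/(-47971/11580391282 - 91056) = 1/(-1054464108621763/11580391282) = -11580391282/1054464108621763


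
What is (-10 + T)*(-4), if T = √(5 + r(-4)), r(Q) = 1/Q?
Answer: 40 - 2*√19 ≈ 31.282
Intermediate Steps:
T = √19/2 (T = √(5 + 1/(-4)) = √(5 - ¼) = √(19/4) = √19/2 ≈ 2.1795)
(-10 + T)*(-4) = (-10 + √19/2)*(-4) = 40 - 2*√19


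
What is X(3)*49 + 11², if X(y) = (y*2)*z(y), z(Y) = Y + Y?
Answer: 1885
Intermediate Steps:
z(Y) = 2*Y
X(y) = 4*y² (X(y) = (y*2)*(2*y) = (2*y)*(2*y) = 4*y²)
X(3)*49 + 11² = (4*3²)*49 + 11² = (4*9)*49 + 121 = 36*49 + 121 = 1764 + 121 = 1885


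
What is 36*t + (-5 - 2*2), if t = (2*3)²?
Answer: 1287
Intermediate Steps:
t = 36 (t = 6² = 36)
36*t + (-5 - 2*2) = 36*36 + (-5 - 2*2) = 1296 + (-5 - 4) = 1296 - 9 = 1287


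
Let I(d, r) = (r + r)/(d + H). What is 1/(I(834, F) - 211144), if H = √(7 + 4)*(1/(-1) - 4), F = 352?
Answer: -18350478041/3874577839270408 - 55*√11/484322229908801 ≈ -4.7361e-6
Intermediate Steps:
H = -5*√11 (H = √11*(-1 - 4) = √11*(-5) = -5*√11 ≈ -16.583)
I(d, r) = 2*r/(d - 5*√11) (I(d, r) = (r + r)/(d - 5*√11) = (2*r)/(d - 5*√11) = 2*r/(d - 5*√11))
1/(I(834, F) - 211144) = 1/(2*352/(834 - 5*√11) - 211144) = 1/(704/(834 - 5*√11) - 211144) = 1/(-211144 + 704/(834 - 5*√11))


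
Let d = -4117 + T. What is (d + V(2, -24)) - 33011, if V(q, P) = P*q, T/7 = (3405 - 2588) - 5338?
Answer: -68823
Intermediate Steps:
T = -31647 (T = 7*((3405 - 2588) - 5338) = 7*(817 - 5338) = 7*(-4521) = -31647)
d = -35764 (d = -4117 - 31647 = -35764)
(d + V(2, -24)) - 33011 = (-35764 - 24*2) - 33011 = (-35764 - 48) - 33011 = -35812 - 33011 = -68823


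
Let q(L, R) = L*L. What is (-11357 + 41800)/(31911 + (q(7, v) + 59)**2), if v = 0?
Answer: 4349/6225 ≈ 0.69863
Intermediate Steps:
q(L, R) = L**2
(-11357 + 41800)/(31911 + (q(7, v) + 59)**2) = (-11357 + 41800)/(31911 + (7**2 + 59)**2) = 30443/(31911 + (49 + 59)**2) = 30443/(31911 + 108**2) = 30443/(31911 + 11664) = 30443/43575 = 30443*(1/43575) = 4349/6225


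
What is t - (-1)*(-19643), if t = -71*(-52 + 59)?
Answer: -20140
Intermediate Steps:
t = -497 (t = -71*7 = -497)
t - (-1)*(-19643) = -497 - (-1)*(-19643) = -497 - 1*19643 = -497 - 19643 = -20140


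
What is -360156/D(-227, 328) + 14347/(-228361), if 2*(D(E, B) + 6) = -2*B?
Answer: 41120396209/38136287 ≈ 1078.2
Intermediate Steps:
D(E, B) = -6 - B (D(E, B) = -6 + (-2*B)/2 = -6 - B)
-360156/D(-227, 328) + 14347/(-228361) = -360156/(-6 - 1*328) + 14347/(-228361) = -360156/(-6 - 328) + 14347*(-1/228361) = -360156/(-334) - 14347/228361 = -360156*(-1/334) - 14347/228361 = 180078/167 - 14347/228361 = 41120396209/38136287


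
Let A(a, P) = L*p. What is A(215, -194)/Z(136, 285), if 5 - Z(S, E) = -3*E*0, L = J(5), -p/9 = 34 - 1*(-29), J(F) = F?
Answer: -567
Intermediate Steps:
p = -567 (p = -9*(34 - 1*(-29)) = -9*(34 + 29) = -9*63 = -567)
L = 5
Z(S, E) = 5 (Z(S, E) = 5 - (-3*E)*0 = 5 - 1*0 = 5 + 0 = 5)
A(a, P) = -2835 (A(a, P) = 5*(-567) = -2835)
A(215, -194)/Z(136, 285) = -2835/5 = -2835*⅕ = -567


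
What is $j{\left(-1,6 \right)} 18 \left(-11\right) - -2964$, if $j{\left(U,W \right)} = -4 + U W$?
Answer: $4944$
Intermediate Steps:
$j{\left(-1,6 \right)} 18 \left(-11\right) - -2964 = \left(-4 - 6\right) 18 \left(-11\right) - -2964 = \left(-4 - 6\right) 18 \left(-11\right) + 2964 = \left(-10\right) 18 \left(-11\right) + 2964 = \left(-180\right) \left(-11\right) + 2964 = 1980 + 2964 = 4944$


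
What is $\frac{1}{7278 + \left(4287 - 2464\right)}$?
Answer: $\frac{1}{9101} \approx 0.00010988$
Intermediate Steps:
$\frac{1}{7278 + \left(4287 - 2464\right)} = \frac{1}{7278 + 1823} = \frac{1}{9101}$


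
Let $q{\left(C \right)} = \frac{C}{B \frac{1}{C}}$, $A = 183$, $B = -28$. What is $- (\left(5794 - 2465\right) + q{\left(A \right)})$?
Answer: $- \frac{59723}{28} \approx -2133.0$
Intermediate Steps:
$q{\left(C \right)} = - \frac{C^{2}}{28}$ ($q{\left(C \right)} = \frac{C}{\left(-28\right) \frac{1}{C}} = C \left(- \frac{C}{28}\right) = - \frac{C^{2}}{28}$)
$- (\left(5794 - 2465\right) + q{\left(A \right)}) = - (\left(5794 - 2465\right) - \frac{183^{2}}{28}) = - (3329 - \frac{33489}{28}) = \left(-1\right) \frac{59723}{28} = - \frac{59723}{28}$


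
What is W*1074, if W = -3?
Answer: -3222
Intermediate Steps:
W*1074 = -3*1074 = -3222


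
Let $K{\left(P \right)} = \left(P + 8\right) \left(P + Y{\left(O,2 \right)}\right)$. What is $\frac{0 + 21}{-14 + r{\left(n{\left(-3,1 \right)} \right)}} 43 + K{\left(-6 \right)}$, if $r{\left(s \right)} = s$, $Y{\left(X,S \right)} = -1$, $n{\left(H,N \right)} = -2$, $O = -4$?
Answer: $- \frac{1127}{16} \approx -70.438$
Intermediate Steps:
$K{\left(P \right)} = \left(-1 + P\right) \left(8 + P\right)$ ($K{\left(P \right)} = \left(P + 8\right) \left(P - 1\right) = \left(8 + P\right) \left(-1 + P\right) = \left(-1 + P\right) \left(8 + P\right)$)
$\frac{0 + 21}{-14 + r{\left(n{\left(-3,1 \right)} \right)}} 43 + K{\left(-6 \right)} = \frac{0 + 21}{-14 - 2} \cdot 43 + \left(-8 + \left(-6\right)^{2} + 7 \left(-6\right)\right) = \frac{21}{-16} \cdot 43 - 14 = 21 \left(- \frac{1}{16}\right) 43 - 14 = \left(- \frac{21}{16}\right) 43 - 14 = - \frac{903}{16} - 14 = - \frac{1127}{16}$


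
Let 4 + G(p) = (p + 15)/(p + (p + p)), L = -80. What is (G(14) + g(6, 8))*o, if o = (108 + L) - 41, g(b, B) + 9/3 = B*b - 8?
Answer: -18395/42 ≈ -437.98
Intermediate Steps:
g(b, B) = -11 + B*b (g(b, B) = -3 + (B*b - 8) = -3 + (-8 + B*b) = -11 + B*b)
o = -13 (o = (108 - 80) - 41 = 28 - 41 = -13)
G(p) = -4 + (15 + p)/(3*p) (G(p) = -4 + (p + 15)/(p + (p + p)) = -4 + (15 + p)/(p + 2*p) = -4 + (15 + p)/((3*p)) = -4 + (15 + p)*(1/(3*p)) = -4 + (15 + p)/(3*p))
(G(14) + g(6, 8))*o = ((-11/3 + 5/14) + (-11 + 8*6))*(-13) = ((-11/3 + 5*(1/14)) + (-11 + 48))*(-13) = ((-11/3 + 5/14) + 37)*(-13) = (-139/42 + 37)*(-13) = (1415/42)*(-13) = -18395/42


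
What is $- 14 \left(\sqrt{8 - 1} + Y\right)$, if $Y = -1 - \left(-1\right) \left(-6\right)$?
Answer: $98 - 14 \sqrt{7} \approx 60.959$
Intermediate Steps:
$Y = -7$ ($Y = -1 - 6 = -7$)
$- 14 \left(\sqrt{8 - 1} + Y\right) = - 14 \left(\sqrt{8 - 1} - 7\right) = - 14 \left(\sqrt{7} - 7\right) = - 14 \left(-7 + \sqrt{7}\right) = 98 - 14 \sqrt{7}$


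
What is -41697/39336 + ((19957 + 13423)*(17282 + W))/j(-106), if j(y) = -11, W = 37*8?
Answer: -699410352779/13112 ≈ -5.3341e+7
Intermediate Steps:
W = 296
-41697/39336 + ((19957 + 13423)*(17282 + W))/j(-106) = -41697/39336 + ((19957 + 13423)*(17282 + 296))/(-11) = -41697*1/39336 + (33380*17578)*(-1/11) = -13899/13112 + 586753640*(-1/11) = -13899/13112 - 53341240 = -699410352779/13112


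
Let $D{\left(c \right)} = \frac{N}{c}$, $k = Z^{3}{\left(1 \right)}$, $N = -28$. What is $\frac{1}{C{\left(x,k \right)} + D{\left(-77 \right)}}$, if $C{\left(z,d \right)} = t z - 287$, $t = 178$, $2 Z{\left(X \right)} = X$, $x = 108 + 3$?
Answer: $\frac{11}{214185} \approx 5.1357 \cdot 10^{-5}$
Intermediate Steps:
$x = 111$
$Z{\left(X \right)} = \frac{X}{2}$
$k = \frac{1}{8}$ ($k = \left(\frac{1}{2} \cdot 1\right)^{3} = \left(\frac{1}{2}\right)^{3} = \frac{1}{8} \approx 0.125$)
$D{\left(c \right)} = - \frac{28}{c}$
$C{\left(z,d \right)} = -287 + 178 z$ ($C{\left(z,d \right)} = 178 z - 287 = -287 + 178 z$)
$\frac{1}{C{\left(x,k \right)} + D{\left(-77 \right)}} = \frac{1}{\left(-287 + 178 \cdot 111\right) - \frac{28}{-77}} = \frac{1}{\left(-287 + 19758\right) - - \frac{4}{11}} = \frac{1}{19471 + \frac{4}{11}} = \frac{1}{\frac{214185}{11}} = \frac{11}{214185}$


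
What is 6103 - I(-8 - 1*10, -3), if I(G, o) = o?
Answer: 6106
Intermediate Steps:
6103 - I(-8 - 1*10, -3) = 6103 - 1*(-3) = 6103 + 3 = 6106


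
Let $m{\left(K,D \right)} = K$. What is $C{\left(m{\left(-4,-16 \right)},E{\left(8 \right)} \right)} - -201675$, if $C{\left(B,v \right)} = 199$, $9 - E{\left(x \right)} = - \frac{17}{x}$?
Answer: $201874$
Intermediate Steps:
$E{\left(x \right)} = 9 + \frac{17}{x}$ ($E{\left(x \right)} = 9 - - \frac{17}{x} = 9 + \frac{17}{x}$)
$C{\left(m{\left(-4,-16 \right)},E{\left(8 \right)} \right)} - -201675 = 199 - -201675 = 199 + 201675 = 201874$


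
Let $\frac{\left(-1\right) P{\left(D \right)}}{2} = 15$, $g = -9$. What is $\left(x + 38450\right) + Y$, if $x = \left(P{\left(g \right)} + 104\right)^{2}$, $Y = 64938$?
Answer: $108864$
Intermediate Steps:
$P{\left(D \right)} = -30$ ($P{\left(D \right)} = \left(-2\right) 15 = -30$)
$x = 5476$ ($x = \left(-30 + 104\right)^{2} = 74^{2} = 5476$)
$\left(x + 38450\right) + Y = \left(5476 + 38450\right) + 64938 = 43926 + 64938 = 108864$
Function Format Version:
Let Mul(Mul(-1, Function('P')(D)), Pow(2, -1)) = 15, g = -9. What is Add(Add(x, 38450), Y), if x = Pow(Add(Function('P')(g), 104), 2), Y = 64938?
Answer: 108864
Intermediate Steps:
Function('P')(D) = -30 (Function('P')(D) = Mul(-2, 15) = -30)
x = 5476 (x = Pow(Add(-30, 104), 2) = Pow(74, 2) = 5476)
Add(Add(x, 38450), Y) = Add(Add(5476, 38450), 64938) = Add(43926, 64938) = 108864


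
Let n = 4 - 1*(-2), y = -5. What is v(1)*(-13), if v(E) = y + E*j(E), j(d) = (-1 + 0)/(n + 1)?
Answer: 468/7 ≈ 66.857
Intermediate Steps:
n = 6 (n = 4 + 2 = 6)
j(d) = -1/7 (j(d) = (-1 + 0)/(6 + 1) = -1/7)
v(E) = -5 - E/7 (v(E) = -5 + E*(-1/7) = -5 - E/7)
v(1)*(-13) = (-5 - 1/7*1)*(-13) = (-5 - 1/7)*(-13) = -36/7*(-13) = 468/7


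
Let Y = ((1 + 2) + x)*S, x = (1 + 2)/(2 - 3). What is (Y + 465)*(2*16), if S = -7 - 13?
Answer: 14880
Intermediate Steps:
S = -20
x = -3 (x = 3/(-1) = 3*(-1) = -3)
Y = 0 (Y = ((1 + 2) - 3)*(-20) = (3 - 3)*(-20) = 0*(-20) = 0)
(Y + 465)*(2*16) = (0 + 465)*(2*16) = 465*32 = 14880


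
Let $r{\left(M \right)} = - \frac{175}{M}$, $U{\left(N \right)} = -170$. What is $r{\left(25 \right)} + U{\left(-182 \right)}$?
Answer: $-177$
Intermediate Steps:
$r{\left(25 \right)} + U{\left(-182 \right)} = - \frac{175}{25} - 170 = \left(-175\right) \frac{1}{25} - 170 = -7 - 170 = -177$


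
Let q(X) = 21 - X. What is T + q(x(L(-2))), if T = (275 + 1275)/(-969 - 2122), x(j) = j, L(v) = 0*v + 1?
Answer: 60270/3091 ≈ 19.499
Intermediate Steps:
L(v) = 1 (L(v) = 0 + 1 = 1)
T = -1550/3091 (T = 1550/(-3091) = 1550*(-1/3091) = -1550/3091 ≈ -0.50146)
T + q(x(L(-2))) = -1550/3091 + (21 - 1*1) = -1550/3091 + (21 - 1) = -1550/3091 + 20 = 60270/3091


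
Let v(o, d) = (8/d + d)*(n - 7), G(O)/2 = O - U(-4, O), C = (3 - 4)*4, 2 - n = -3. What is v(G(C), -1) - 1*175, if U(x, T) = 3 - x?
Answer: -157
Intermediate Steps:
n = 5 (n = 2 - 1*(-3) = 2 + 3 = 5)
C = -4 (C = -1*4 = -4)
G(O) = -14 + 2*O (G(O) = 2*(O - (3 - 1*(-4))) = 2*(O - (3 + 4)) = 2*(O - 1*7) = 2*(O - 7) = 2*(-7 + O) = -14 + 2*O)
v(o, d) = -16/d - 2*d (v(o, d) = (8/d + d)*(5 - 7) = (d + 8/d)*(-2) = -16/d - 2*d)
v(G(C), -1) - 1*175 = (-16/(-1) - 2*(-1)) - 1*175 = (-16*(-1) + 2) - 175 = (16 + 2) - 175 = 18 - 175 = -157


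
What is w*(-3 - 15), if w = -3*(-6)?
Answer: -324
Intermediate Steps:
w = 18
w*(-3 - 15) = 18*(-3 - 15) = 18*(-18) = -324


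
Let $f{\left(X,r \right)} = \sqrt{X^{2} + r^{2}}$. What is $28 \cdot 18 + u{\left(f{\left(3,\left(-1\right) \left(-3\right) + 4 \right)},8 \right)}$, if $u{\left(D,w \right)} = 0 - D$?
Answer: $504 - \sqrt{58} \approx 496.38$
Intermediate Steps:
$u{\left(D,w \right)} = - D$
$28 \cdot 18 + u{\left(f{\left(3,\left(-1\right) \left(-3\right) + 4 \right)},8 \right)} = 28 \cdot 18 - \sqrt{3^{2} + \left(\left(-1\right) \left(-3\right) + 4\right)^{2}} = 504 - \sqrt{9 + \left(3 + 4\right)^{2}} = 504 - \sqrt{9 + 7^{2}} = 504 - \sqrt{9 + 49} = 504 - \sqrt{58}$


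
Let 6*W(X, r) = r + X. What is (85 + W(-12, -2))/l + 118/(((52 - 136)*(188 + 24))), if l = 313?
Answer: 239199/928984 ≈ 0.25748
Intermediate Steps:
W(X, r) = X/6 + r/6 (W(X, r) = (r + X)/6 = (X + r)/6 = X/6 + r/6)
(85 + W(-12, -2))/l + 118/(((52 - 136)*(188 + 24))) = (85 + ((1/6)*(-12) + (1/6)*(-2)))/313 + 118/(((52 - 136)*(188 + 24))) = (85 + (-2 - 1/3))*(1/313) + 118/((-84*212)) = (85 - 7/3)*(1/313) + 118/(-17808) = (248/3)*(1/313) + 118*(-1/17808) = 248/939 - 59/8904 = 239199/928984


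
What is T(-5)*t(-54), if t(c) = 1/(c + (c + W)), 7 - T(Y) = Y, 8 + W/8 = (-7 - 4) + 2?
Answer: -3/61 ≈ -0.049180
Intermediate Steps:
W = -136 (W = -64 + 8*((-7 - 4) + 2) = -64 + 8*(-11 + 2) = -64 + 8*(-9) = -64 - 72 = -136)
T(Y) = 7 - Y
t(c) = 1/(-136 + 2*c) (t(c) = 1/(c + (c - 136)) = 1/(c + (-136 + c)) = 1/(-136 + 2*c))
T(-5)*t(-54) = (7 - 1*(-5))*(1/(2*(-68 - 54))) = (7 + 5)*((½)/(-122)) = 12*((½)*(-1/122)) = 12*(-1/244) = -3/61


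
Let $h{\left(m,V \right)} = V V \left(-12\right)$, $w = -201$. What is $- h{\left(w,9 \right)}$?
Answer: $972$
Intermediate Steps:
$h{\left(m,V \right)} = - 12 V^{2}$ ($h{\left(m,V \right)} = V^{2} \left(-12\right) = - 12 V^{2}$)
$- h{\left(w,9 \right)} = - \left(-12\right) 9^{2} = - \left(-12\right) 81 = \left(-1\right) \left(-972\right) = 972$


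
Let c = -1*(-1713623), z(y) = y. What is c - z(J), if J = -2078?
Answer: 1715701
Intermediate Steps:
c = 1713623
c - z(J) = 1713623 - 1*(-2078) = 1713623 + 2078 = 1715701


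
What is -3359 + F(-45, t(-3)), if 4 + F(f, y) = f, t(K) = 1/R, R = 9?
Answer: -3408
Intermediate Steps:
t(K) = 1/9
F(f, y) = -4 + f
-3359 + F(-45, t(-3)) = -3359 + (-4 - 45) = -3359 - 49 = -3408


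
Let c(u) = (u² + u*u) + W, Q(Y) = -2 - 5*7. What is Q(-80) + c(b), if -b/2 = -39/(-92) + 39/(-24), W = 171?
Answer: 615929/4232 ≈ 145.54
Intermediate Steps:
Q(Y) = -37 (Q(Y) = -2 - 35 = -37)
b = 221/92 (b = -2*(-39/(-92) + 39/(-24)) = -2*(-39*(-1/92) + 39*(-1/24)) = -2*(39/92 - 13/8) = -2*(-221/184) = 221/92 ≈ 2.4022)
c(u) = 171 + 2*u² (c(u) = (u² + u*u) + 171 = (u² + u²) + 171 = 2*u² + 171 = 171 + 2*u²)
Q(-80) + c(b) = -37 + (171 + 2*(221/92)²) = -37 + (171 + 2*(48841/8464)) = -37 + (171 + 48841/4232) = -37 + 772513/4232 = 615929/4232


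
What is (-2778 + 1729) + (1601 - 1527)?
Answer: -975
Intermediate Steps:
(-2778 + 1729) + (1601 - 1527) = -1049 + 74 = -975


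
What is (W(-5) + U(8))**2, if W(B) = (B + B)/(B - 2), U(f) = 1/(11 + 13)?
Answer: 61009/28224 ≈ 2.1616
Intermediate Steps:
U(f) = 1/24
W(B) = 2*B/(-2 + B) (W(B) = (2*B)/(-2 + B) = 2*B/(-2 + B))
(W(-5) + U(8))**2 = (2*(-5)/(-2 - 5) + 1/24)**2 = (2*(-5)/(-7) + 1/24)**2 = (2*(-5)*(-1/7) + 1/24)**2 = (10/7 + 1/24)**2 = (247/168)**2 = 61009/28224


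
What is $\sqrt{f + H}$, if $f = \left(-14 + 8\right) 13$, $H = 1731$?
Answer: $\sqrt{1653} \approx 40.657$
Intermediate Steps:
$f = -78$ ($f = \left(-6\right) 13 = -78$)
$\sqrt{f + H} = \sqrt{-78 + 1731} = \sqrt{1653}$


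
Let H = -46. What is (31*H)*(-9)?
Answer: 12834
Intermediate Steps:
(31*H)*(-9) = (31*(-46))*(-9) = -1426*(-9) = 12834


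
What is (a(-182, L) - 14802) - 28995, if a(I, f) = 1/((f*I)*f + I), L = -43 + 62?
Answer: -2885521549/65884 ≈ -43797.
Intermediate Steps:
L = 19
a(I, f) = 1/(I + I*f**2) (a(I, f) = 1/((I*f)*f + I) = 1/(I*f**2 + I) = 1/(I + I*f**2))
(a(-182, L) - 14802) - 28995 = (1/((-182)*(1 + 19**2)) - 14802) - 28995 = (-1/(182*(1 + 361)) - 14802) - 28995 = (-1/182/362 - 14802) - 28995 = (-1/182*1/362 - 14802) - 28995 = (-1/65884 - 14802) - 28995 = -975214969/65884 - 28995 = -2885521549/65884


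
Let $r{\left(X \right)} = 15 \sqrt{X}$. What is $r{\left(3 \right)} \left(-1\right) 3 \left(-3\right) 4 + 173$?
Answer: $173 + 540 \sqrt{3} \approx 1108.3$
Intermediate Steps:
$r{\left(3 \right)} \left(-1\right) 3 \left(-3\right) 4 + 173 = 15 \sqrt{3} \left(-1\right) 3 \left(-3\right) 4 + 173 = 15 \sqrt{3} \left(-3\right) \left(-3\right) 4 + 173 = 15 \sqrt{3} \cdot 9 \cdot 4 + 173 = 15 \sqrt{3} \cdot 36 + 173 = 540 \sqrt{3} + 173 = 173 + 540 \sqrt{3}$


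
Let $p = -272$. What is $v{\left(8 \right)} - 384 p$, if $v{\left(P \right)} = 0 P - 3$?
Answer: $104445$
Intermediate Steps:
$v{\left(P \right)} = -3$ ($v{\left(P \right)} = 0 - 3 = -3$)
$v{\left(8 \right)} - 384 p = -3 - -104448 = -3 + 104448 = 104445$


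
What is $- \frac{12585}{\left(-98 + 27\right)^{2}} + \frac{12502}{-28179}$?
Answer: $- \frac{417655297}{142050339} \approx -2.9402$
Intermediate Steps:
$- \frac{12585}{\left(-98 + 27\right)^{2}} + \frac{12502}{-28179} = - \frac{12585}{\left(-71\right)^{2}} + 12502 \left(- \frac{1}{28179}\right) = - \frac{12585}{5041} - \frac{12502}{28179} = - \frac{417655297}{142050339}$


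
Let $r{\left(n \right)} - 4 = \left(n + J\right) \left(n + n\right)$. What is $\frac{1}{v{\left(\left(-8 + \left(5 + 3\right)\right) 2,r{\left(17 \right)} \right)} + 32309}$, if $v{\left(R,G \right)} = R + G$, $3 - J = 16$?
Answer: $\frac{1}{32449} \approx 3.0818 \cdot 10^{-5}$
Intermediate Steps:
$J = -13$ ($J = 3 - 16 = -13$)
$r{\left(n \right)} = 4 + 2 n \left(-13 + n\right)$ ($r{\left(n \right)} = 4 + \left(n - 13\right) \left(n + n\right) = 4 + \left(-13 + n\right) 2 n = 4 + 2 n \left(-13 + n\right)$)
$v{\left(R,G \right)} = G + R$
$\frac{1}{v{\left(\left(-8 + \left(5 + 3\right)\right) 2,r{\left(17 \right)} \right)} + 32309} = \frac{1}{\left(\left(4 - 442 + 2 \cdot 17^{2}\right) + \left(-8 + \left(5 + 3\right)\right) 2\right) + 32309} = \frac{1}{\left(\left(4 - 442 + 2 \cdot 289\right) + \left(-8 + 8\right) 2\right) + 32309} = \frac{1}{\left(\left(4 - 442 + 578\right) + 0 \cdot 2\right) + 32309} = \frac{1}{\left(140 + 0\right) + 32309} = \frac{1}{140 + 32309} = \frac{1}{32449}$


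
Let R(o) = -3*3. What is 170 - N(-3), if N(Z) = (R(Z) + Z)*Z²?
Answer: 278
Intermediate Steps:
R(o) = -9
N(Z) = Z²*(-9 + Z) (N(Z) = (-9 + Z)*Z² = Z²*(-9 + Z))
170 - N(-3) = 170 - (-3)²*(-9 - 3) = 170 - 9*(-12) = 170 - 1*(-108) = 170 + 108 = 278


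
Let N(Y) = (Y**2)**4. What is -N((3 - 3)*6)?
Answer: 0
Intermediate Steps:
N(Y) = Y**8
-N((3 - 3)*6) = -((3 - 3)*6)**8 = -(0*6)**8 = -1*0**8 = -1*0 = 0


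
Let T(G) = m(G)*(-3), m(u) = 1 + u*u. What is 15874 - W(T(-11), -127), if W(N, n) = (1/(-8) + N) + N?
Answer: 132849/8 ≈ 16606.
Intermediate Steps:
m(u) = 1 + u²
T(G) = -3 - 3*G² (T(G) = (1 + G²)*(-3) = -3 - 3*G²)
W(N, n) = -⅛ + 2*N (W(N, n) = (-⅛ + N) + N = -⅛ + 2*N)
15874 - W(T(-11), -127) = 15874 - (-⅛ + 2*(-3 - 3*(-11)²)) = 15874 - (-⅛ + 2*(-3 - 3*121)) = 15874 - (-⅛ + 2*(-3 - 363)) = 15874 - (-⅛ + 2*(-366)) = 15874 - (-⅛ - 732) = 15874 - 1*(-5857/8) = 15874 + 5857/8 = 132849/8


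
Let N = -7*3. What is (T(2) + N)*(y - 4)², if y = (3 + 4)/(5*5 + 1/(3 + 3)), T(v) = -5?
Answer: -8211944/22801 ≈ -360.16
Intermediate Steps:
N = -21
y = 42/151 (y = 7/(25 + 1/6) = 7/(25 + ⅙) = 7/(151/6) = 7*(6/151) = 42/151 ≈ 0.27815)
(T(2) + N)*(y - 4)² = (-5 - 21)*(42/151 - 4)² = -26*(-562/151)² = -26*315844/22801 = -8211944/22801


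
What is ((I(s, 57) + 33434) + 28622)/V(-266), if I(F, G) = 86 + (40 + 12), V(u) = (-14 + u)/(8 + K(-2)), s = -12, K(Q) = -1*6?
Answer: -31097/70 ≈ -444.24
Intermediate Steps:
K(Q) = -6
V(u) = -7 + u/2 (V(u) = (-14 + u)/(8 - 6) = (-14 + u)/2 = (-14 + u)*(½) = -7 + u/2)
I(F, G) = 138 (I(F, G) = 86 + 52 = 138)
((I(s, 57) + 33434) + 28622)/V(-266) = ((138 + 33434) + 28622)/(-7 + (½)*(-266)) = (33572 + 28622)/(-7 - 133) = 62194/(-140) = 62194*(-1/140) = -31097/70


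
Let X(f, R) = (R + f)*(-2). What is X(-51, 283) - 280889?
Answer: -281353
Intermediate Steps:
X(f, R) = -2*R - 2*f
X(-51, 283) - 280889 = (-2*283 - 2*(-51)) - 280889 = (-566 + 102) - 280889 = -464 - 280889 = -281353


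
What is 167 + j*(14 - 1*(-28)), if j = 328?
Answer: 13943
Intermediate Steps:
167 + j*(14 - 1*(-28)) = 167 + 328*(14 - 1*(-28)) = 167 + 328*(14 + 28) = 167 + 328*42 = 167 + 13776 = 13943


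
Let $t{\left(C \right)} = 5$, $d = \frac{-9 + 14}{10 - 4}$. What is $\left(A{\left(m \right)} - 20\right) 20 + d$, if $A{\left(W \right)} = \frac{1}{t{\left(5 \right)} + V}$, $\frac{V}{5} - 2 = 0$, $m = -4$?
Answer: $- \frac{2387}{6} \approx -397.83$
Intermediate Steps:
$V = 10$ ($V = 10 + 5 \cdot 0 = 10 + 0 = 10$)
$d = \frac{5}{6} \approx 0.83333$
$A{\left(W \right)} = \frac{1}{15}$ ($A{\left(W \right)} = \frac{1}{5 + 10} = \frac{1}{15}$)
$\left(A{\left(m \right)} - 20\right) 20 + d = \left(\frac{1}{15} - 20\right) 20 + \frac{5}{6} = \left(- \frac{299}{15}\right) 20 + \frac{5}{6} = - \frac{1196}{3} + \frac{5}{6} = - \frac{2387}{6}$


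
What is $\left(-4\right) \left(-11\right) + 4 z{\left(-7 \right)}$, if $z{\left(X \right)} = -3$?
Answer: $32$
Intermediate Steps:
$\left(-4\right) \left(-11\right) + 4 z{\left(-7 \right)} = \left(-4\right) \left(-11\right) + 4 \left(-3\right) = 44 - 12 = 32$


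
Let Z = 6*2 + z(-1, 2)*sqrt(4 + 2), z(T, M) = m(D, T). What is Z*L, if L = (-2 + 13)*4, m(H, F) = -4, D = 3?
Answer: 528 - 176*sqrt(6) ≈ 96.890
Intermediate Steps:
z(T, M) = -4
Z = 12 - 4*sqrt(6) (Z = 6*2 - 4*sqrt(4 + 2) = 12 - 4*sqrt(6) ≈ 2.2020)
L = 44 (L = 11*4 = 44)
Z*L = (12 - 4*sqrt(6))*44 = 528 - 176*sqrt(6)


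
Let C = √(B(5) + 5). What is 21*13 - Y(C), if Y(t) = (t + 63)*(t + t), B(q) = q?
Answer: 253 - 126*√10 ≈ -145.45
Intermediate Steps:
C = √10 (C = √(5 + 5) = √10 ≈ 3.1623)
Y(t) = 2*t*(63 + t) (Y(t) = (63 + t)*(2*t) = 2*t*(63 + t))
21*13 - Y(C) = 21*13 - 2*√10*(63 + √10) = 273 - 2*√10*(63 + √10)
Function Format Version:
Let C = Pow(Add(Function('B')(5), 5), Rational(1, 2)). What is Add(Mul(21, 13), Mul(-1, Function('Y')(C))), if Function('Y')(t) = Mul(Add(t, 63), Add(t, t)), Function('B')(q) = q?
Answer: Add(253, Mul(-126, Pow(10, Rational(1, 2)))) ≈ -145.45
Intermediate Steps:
C = Pow(10, Rational(1, 2)) (C = Pow(Add(5, 5), Rational(1, 2)) = Pow(10, Rational(1, 2)) ≈ 3.1623)
Function('Y')(t) = Mul(2, t, Add(63, t)) (Function('Y')(t) = Mul(Add(63, t), Mul(2, t)) = Mul(2, t, Add(63, t)))
Add(Mul(21, 13), Mul(-1, Function('Y')(C))) = Add(Mul(21, 13), Mul(-1, Mul(2, Pow(10, Rational(1, 2)), Add(63, Pow(10, Rational(1, 2)))))) = Add(273, Mul(-2, Pow(10, Rational(1, 2)), Add(63, Pow(10, Rational(1, 2)))))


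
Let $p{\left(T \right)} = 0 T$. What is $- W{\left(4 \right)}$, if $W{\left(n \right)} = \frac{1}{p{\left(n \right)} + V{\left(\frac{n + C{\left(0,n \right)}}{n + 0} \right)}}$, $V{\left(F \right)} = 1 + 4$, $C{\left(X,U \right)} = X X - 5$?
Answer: $- \frac{1}{5} \approx -0.2$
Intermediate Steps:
$C{\left(X,U \right)} = -5 + X^{2}$ ($C{\left(X,U \right)} = X^{2} - 5 = -5 + X^{2}$)
$p{\left(T \right)} = 0$
$V{\left(F \right)} = 5$
$W{\left(n \right)} = \frac{1}{5}$ ($W{\left(n \right)} = \frac{1}{0 + 5} = \frac{1}{5}$)
$- W{\left(4 \right)} = \left(-1\right) \frac{1}{5} = - \frac{1}{5}$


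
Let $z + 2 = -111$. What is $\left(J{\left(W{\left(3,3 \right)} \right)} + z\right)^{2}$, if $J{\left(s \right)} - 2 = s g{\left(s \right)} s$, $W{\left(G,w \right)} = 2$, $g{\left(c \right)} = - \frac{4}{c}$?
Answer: $14161$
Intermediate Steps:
$z = -113$ ($z = -2 - 111 = -113$)
$J{\left(s \right)} = 2 - 4 s$ ($J{\left(s \right)} = 2 + s \left(- \frac{4}{s}\right) s = 2 - 4 s$)
$\left(J{\left(W{\left(3,3 \right)} \right)} + z\right)^{2} = \left(\left(2 - 8\right) - 113\right)^{2} = \left(-6 - 113\right)^{2} = \left(-119\right)^{2} = 14161$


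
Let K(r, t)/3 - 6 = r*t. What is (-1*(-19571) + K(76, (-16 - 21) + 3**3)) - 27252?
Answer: -9943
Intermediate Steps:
K(r, t) = 18 + 3*r*t (K(r, t) = 18 + 3*(r*t) = 18 + 3*r*t)
(-1*(-19571) + K(76, (-16 - 21) + 3**3)) - 27252 = (-1*(-19571) + (18 + 3*76*((-16 - 21) + 3**3))) - 27252 = (19571 + (18 + 3*76*(-37 + 27))) - 27252 = (19571 + (18 + 3*76*(-10))) - 27252 = (19571 + (18 - 2280)) - 27252 = (19571 - 2262) - 27252 = 17309 - 27252 = -9943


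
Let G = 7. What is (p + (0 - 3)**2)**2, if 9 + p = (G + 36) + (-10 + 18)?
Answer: 2601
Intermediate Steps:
p = 42 (p = -9 + ((7 + 36) + (-10 + 18)) = -9 + (43 + 8) = -9 + 51 = 42)
(p + (0 - 3)**2)**2 = (42 + (0 - 3)**2)**2 = (42 + (-3)**2)**2 = (42 + 9)**2 = 51**2 = 2601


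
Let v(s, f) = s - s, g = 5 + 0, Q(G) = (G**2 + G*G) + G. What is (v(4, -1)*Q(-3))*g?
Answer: 0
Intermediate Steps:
Q(G) = G + 2*G**2 (Q(G) = (G**2 + G**2) + G = 2*G**2 + G = G + 2*G**2)
g = 5
v(s, f) = 0
(v(4, -1)*Q(-3))*g = (0*(-3*(1 + 2*(-3))))*5 = (0*(-3*(1 - 6)))*5 = (0*(-3*(-5)))*5 = (0*15)*5 = 0*5 = 0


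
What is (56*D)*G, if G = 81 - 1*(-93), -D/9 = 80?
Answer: -7015680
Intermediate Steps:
D = -720 (D = -9*80 = -720)
G = 174 (G = 81 + 93 = 174)
(56*D)*G = (56*(-720))*174 = -40320*174 = -7015680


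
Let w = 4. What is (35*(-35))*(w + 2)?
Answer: -7350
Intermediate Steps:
(35*(-35))*(w + 2) = (35*(-35))*(4 + 2) = -1225*6 = -7350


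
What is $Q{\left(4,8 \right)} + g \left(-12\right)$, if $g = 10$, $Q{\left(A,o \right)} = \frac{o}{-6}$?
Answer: $- \frac{364}{3} \approx -121.33$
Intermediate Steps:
$Q{\left(A,o \right)} = - \frac{o}{6}$ ($Q{\left(A,o \right)} = o \left(- \frac{1}{6}\right) = - \frac{o}{6}$)
$Q{\left(4,8 \right)} + g \left(-12\right) = \left(- \frac{1}{6}\right) 8 + 10 \left(-12\right) = - \frac{4}{3} - 120 = - \frac{364}{3}$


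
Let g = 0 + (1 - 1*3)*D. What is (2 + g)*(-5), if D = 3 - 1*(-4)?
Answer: 60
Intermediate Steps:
D = 7 (D = 3 + 4 = 7)
g = -14 (g = 0 + (1 - 1*3)*7 = 0 + (1 - 3)*7 = 0 - 2*7 = 0 - 14 = -14)
(2 + g)*(-5) = (2 - 14)*(-5) = -12*(-5) = 60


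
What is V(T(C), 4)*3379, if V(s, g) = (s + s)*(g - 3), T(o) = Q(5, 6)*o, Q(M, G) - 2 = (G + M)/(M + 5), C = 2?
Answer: 209498/5 ≈ 41900.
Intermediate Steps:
Q(M, G) = 2 + (G + M)/(5 + M) (Q(M, G) = 2 + (G + M)/(M + 5) = 2 + (G + M)/(5 + M))
T(o) = 31*o/10 (T(o) = ((10 + 6 + 3*5)/(5 + 5))*o = ((10 + 6 + 15)/10)*o = ((⅒)*31)*o = 31*o/10)
V(s, g) = 2*s*(-3 + g) (V(s, g) = (2*s)*(-3 + g) = 2*s*(-3 + g))
V(T(C), 4)*3379 = (2*((31/10)*2)*(-3 + 4))*3379 = (2*(31/5)*1)*3379 = (62/5)*3379 = 209498/5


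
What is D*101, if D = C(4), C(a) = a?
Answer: 404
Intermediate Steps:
D = 4
D*101 = 4*101 = 404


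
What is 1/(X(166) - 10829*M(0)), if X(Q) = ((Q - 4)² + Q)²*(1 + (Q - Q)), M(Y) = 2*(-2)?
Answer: 1/697531416 ≈ 1.4336e-9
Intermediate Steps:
M(Y) = -4
X(Q) = (Q + (-4 + Q)²)² (X(Q) = ((-4 + Q)² + Q)²*(1 + 0) = (Q + (-4 + Q)²)²*1 = (Q + (-4 + Q)²)²)
1/(X(166) - 10829*M(0)) = 1/((166 + (-4 + 166)²)² - 10829*(-4)) = 1/((166 + 162²)² + 43316) = 1/((166 + 26244)² + 43316) = 1/(26410² + 43316) = 1/(697488100 + 43316) = 1/697531416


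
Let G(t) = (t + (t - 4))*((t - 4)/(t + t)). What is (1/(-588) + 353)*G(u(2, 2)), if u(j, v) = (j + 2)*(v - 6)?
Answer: -3113445/392 ≈ -7942.5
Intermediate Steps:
u(j, v) = (-6 + v)*(2 + j) (u(j, v) = (2 + j)*(-6 + v) = (-6 + v)*(2 + j))
G(t) = (-4 + t)*(-4 + 2*t)/(2*t) (G(t) = (t + (-4 + t))*((-4 + t)/((2*t))) = (-4 + 2*t)*((-4 + t)*(1/(2*t))) = (-4 + 2*t)*((-4 + t)/(2*t)) = (-4 + t)*(-4 + 2*t)/(2*t))
(1/(-588) + 353)*G(u(2, 2)) = (1/(-588) + 353)*(-6 + (-12 - 6*2 + 2*2 + 2*2) + 8/(-12 - 6*2 + 2*2 + 2*2)) = (-1/588 + 353)*(-6 + (-12 - 12 + 4 + 4) + 8/(-12 - 12 + 4 + 4)) = 207563*(-6 - 16 + 8/(-16))/588 = 207563*(-6 - 16 + 8*(-1/16))/588 = 207563*(-6 - 16 - 1/2)/588 = (207563/588)*(-45/2) = -3113445/392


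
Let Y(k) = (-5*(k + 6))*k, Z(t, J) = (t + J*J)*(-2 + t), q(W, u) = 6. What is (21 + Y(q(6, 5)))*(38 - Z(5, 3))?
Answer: 1356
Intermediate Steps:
Z(t, J) = (-2 + t)*(t + J²) (Z(t, J) = (t + J²)*(-2 + t) = (-2 + t)*(t + J²))
Y(k) = k*(-30 - 5*k) (Y(k) = (-5*(6 + k))*k = (-30 - 5*k)*k = k*(-30 - 5*k))
(21 + Y(q(6, 5)))*(38 - Z(5, 3)) = (21 - 5*6*(6 + 6))*(38 - (5² - 2*5 - 2*3² + 5*3²)) = (21 - 5*6*12)*(38 - (25 - 10 - 2*9 + 5*9)) = (21 - 360)*(38 - (25 - 10 - 18 + 45)) = -339*(38 - 1*42) = -339*(38 - 42) = -339*(-4) = 1356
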